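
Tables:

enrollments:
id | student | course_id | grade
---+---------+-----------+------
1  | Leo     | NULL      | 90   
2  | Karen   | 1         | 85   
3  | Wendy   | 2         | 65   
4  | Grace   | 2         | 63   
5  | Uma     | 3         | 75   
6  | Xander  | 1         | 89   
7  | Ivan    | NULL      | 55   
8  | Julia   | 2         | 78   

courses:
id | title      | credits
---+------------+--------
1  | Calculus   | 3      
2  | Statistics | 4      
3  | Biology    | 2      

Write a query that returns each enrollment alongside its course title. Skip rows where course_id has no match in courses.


INNER JOIN keeps only enrollments rows whose course_id matches an id in courses. Walk through each enrollment:
  - enrollment 1 (Leo): course_id=NULL, no match -> dropped
  - enrollment 2 (Karen): course_id=1 -> matches Calculus
  - enrollment 3 (Wendy): course_id=2 -> matches Statistics
  - enrollment 4 (Grace): course_id=2 -> matches Statistics
  - enrollment 5 (Uma): course_id=3 -> matches Biology
  - enrollment 6 (Xander): course_id=1 -> matches Calculus
  - enrollment 7 (Ivan): course_id=NULL, no match -> dropped
  - enrollment 8 (Julia): course_id=2 -> matches Statistics
So 2 of 8 rows are dropped.

SQL:
SELECT a.student, b.title AS course
FROM enrollments a
INNER JOIN courses b ON a.course_id = b.id

Result:
student | course    
--------+-----------
Karen   | Calculus  
Wendy   | Statistics
Grace   | Statistics
Uma     | Biology   
Xander  | Calculus  
Julia   | Statistics


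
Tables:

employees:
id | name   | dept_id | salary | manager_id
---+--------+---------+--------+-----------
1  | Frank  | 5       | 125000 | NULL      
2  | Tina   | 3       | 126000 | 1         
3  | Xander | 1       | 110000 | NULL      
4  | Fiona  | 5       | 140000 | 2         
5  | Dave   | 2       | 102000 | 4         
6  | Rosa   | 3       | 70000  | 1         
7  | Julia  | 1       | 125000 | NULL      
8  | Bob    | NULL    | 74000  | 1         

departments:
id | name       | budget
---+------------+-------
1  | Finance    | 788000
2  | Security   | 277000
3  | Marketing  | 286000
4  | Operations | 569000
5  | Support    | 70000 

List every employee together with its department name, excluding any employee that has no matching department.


INNER JOIN keeps only employees rows whose dept_id matches an id in departments. Walk through each employee:
  - employee 1 (Frank): dept_id=5 -> matches Support
  - employee 2 (Tina): dept_id=3 -> matches Marketing
  - employee 3 (Xander): dept_id=1 -> matches Finance
  - employee 4 (Fiona): dept_id=5 -> matches Support
  - employee 5 (Dave): dept_id=2 -> matches Security
  - employee 6 (Rosa): dept_id=3 -> matches Marketing
  - employee 7 (Julia): dept_id=1 -> matches Finance
  - employee 8 (Bob): dept_id=NULL, no match -> dropped
So 1 of 8 rows is dropped.

SQL:
SELECT a.name, b.name AS department
FROM employees a
INNER JOIN departments b ON a.dept_id = b.id

Result:
name   | department
-------+-----------
Frank  | Support   
Tina   | Marketing 
Xander | Finance   
Fiona  | Support   
Dave   | Security  
Rosa   | Marketing 
Julia  | Finance   


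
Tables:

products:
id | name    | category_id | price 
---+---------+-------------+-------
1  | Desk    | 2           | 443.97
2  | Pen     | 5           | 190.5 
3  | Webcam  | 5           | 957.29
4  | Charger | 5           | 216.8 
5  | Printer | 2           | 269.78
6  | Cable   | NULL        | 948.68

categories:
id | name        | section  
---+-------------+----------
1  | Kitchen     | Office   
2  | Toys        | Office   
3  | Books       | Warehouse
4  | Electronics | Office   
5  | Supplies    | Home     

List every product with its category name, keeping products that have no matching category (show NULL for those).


LEFT JOIN keeps every row from products (the left table); where category_id has no match in categories, the category columns become NULL. Walk through each product:
  - product 1 (Desk): category_id=2 -> matches Toys
  - product 2 (Pen): category_id=5 -> matches Supplies
  - product 3 (Webcam): category_id=5 -> matches Supplies
  - product 4 (Charger): category_id=5 -> matches Supplies
  - product 5 (Printer): category_id=2 -> matches Toys
  - product 6 (Cable): category_id=NULL, no match -> kept with NULL
All 6 rows appear; 1 has NULL category.

SQL:
SELECT a.name, b.name AS category
FROM products a
LEFT JOIN categories b ON a.category_id = b.id

Result:
name    | category
--------+---------
Desk    | Toys    
Pen     | Supplies
Webcam  | Supplies
Charger | Supplies
Printer | Toys    
Cable   | NULL    


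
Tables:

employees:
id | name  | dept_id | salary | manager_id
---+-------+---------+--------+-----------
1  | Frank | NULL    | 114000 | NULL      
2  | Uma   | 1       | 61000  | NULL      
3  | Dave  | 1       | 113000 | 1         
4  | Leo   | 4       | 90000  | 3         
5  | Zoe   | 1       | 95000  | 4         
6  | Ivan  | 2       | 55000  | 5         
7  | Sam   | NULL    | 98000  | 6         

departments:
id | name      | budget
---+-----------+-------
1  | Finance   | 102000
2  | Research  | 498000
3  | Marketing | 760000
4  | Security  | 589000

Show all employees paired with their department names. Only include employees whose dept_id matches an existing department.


INNER JOIN keeps only employees rows whose dept_id matches an id in departments. Walk through each employee:
  - employee 1 (Frank): dept_id=NULL, no match -> dropped
  - employee 2 (Uma): dept_id=1 -> matches Finance
  - employee 3 (Dave): dept_id=1 -> matches Finance
  - employee 4 (Leo): dept_id=4 -> matches Security
  - employee 5 (Zoe): dept_id=1 -> matches Finance
  - employee 6 (Ivan): dept_id=2 -> matches Research
  - employee 7 (Sam): dept_id=NULL, no match -> dropped
So 2 of 7 rows are dropped.

SQL:
SELECT a.name, b.name AS department
FROM employees a
INNER JOIN departments b ON a.dept_id = b.id

Result:
name | department
-----+-----------
Uma  | Finance   
Dave | Finance   
Leo  | Security  
Zoe  | Finance   
Ivan | Research  


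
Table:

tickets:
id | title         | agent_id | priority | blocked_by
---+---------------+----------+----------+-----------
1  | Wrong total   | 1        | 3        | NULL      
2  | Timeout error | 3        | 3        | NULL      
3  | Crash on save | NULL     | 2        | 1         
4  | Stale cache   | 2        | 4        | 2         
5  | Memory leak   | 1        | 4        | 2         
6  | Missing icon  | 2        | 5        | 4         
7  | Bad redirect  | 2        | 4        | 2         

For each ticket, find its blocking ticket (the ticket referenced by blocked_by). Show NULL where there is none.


This is a self-join: tickets is joined to a second copy of itself, matching each row's blocked_by to another row's id. Use LEFT JOIN so rows with blocked_by=NULL are kept.
  - ticket 1 (Wrong total): blocked_by=NULL -> NULL
  - ticket 2 (Timeout error): blocked_by=NULL -> NULL
  - ticket 3 (Crash on save): blocked_by=1 -> Wrong total
  - ticket 4 (Stale cache): blocked_by=2 -> Timeout error
  - ticket 5 (Memory leak): blocked_by=2 -> Timeout error
  - ticket 6 (Missing icon): blocked_by=4 -> Stale cache
  - ticket 7 (Bad redirect): blocked_by=2 -> Timeout error

SQL:
SELECT a.title AS item, b.title AS blocked_by
FROM tickets a
LEFT JOIN tickets b ON a.blocked_by = b.id

Result:
item          | blocked_by   
--------------+--------------
Wrong total   | NULL         
Timeout error | NULL         
Crash on save | Wrong total  
Stale cache   | Timeout error
Memory leak   | Timeout error
Missing icon  | Stale cache  
Bad redirect  | Timeout error


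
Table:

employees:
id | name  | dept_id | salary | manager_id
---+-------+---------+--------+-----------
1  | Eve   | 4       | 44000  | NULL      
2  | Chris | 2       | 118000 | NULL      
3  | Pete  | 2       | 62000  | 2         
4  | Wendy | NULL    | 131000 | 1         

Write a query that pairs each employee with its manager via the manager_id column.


This is a self-join: employees is joined to a second copy of itself, matching each row's manager_id to another row's id. Use LEFT JOIN so rows with manager_id=NULL are kept.
  - employee 1 (Eve): manager_id=NULL -> NULL
  - employee 2 (Chris): manager_id=NULL -> NULL
  - employee 3 (Pete): manager_id=2 -> Chris
  - employee 4 (Wendy): manager_id=1 -> Eve

SQL:
SELECT a.name AS item, b.name AS manager
FROM employees a
LEFT JOIN employees b ON a.manager_id = b.id

Result:
item  | manager
------+--------
Eve   | NULL   
Chris | NULL   
Pete  | Chris  
Wendy | Eve    


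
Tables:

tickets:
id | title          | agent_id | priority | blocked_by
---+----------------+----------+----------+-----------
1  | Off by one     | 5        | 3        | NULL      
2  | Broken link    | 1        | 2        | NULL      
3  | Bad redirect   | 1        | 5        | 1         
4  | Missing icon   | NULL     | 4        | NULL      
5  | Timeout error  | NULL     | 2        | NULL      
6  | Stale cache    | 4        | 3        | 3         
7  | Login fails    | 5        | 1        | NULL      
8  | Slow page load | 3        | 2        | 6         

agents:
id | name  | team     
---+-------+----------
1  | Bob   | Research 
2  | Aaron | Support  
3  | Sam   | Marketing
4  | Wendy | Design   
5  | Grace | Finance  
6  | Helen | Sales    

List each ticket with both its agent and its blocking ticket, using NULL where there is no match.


Two LEFT JOINs from the same base table tickets: one to agents via agent_id, one to tickets itself via blocked_by. Both are LEFT so every ticket is preserved.
Match against agents:
  - ticket 1 (Off by one): agent_id=5 -> matches Grace
  - ticket 2 (Broken link): agent_id=1 -> matches Bob
  - ticket 3 (Bad redirect): agent_id=1 -> matches Bob
  - ticket 4 (Missing icon): agent_id=NULL, no match -> kept with NULL
  - ticket 5 (Timeout error): agent_id=NULL, no match -> kept with NULL
  - ticket 6 (Stale cache): agent_id=4 -> matches Wendy
  - ticket 7 (Login fails): agent_id=5 -> matches Grace
  - ticket 8 (Slow page load): agent_id=3 -> matches Sam
Match against tickets (self):
  - ticket 1 (Off by one): blocked_by=NULL -> NULL
  - ticket 2 (Broken link): blocked_by=NULL -> NULL
  - ticket 3 (Bad redirect): blocked_by=1 -> Off by one
  - ticket 4 (Missing icon): blocked_by=NULL -> NULL
  - ticket 5 (Timeout error): blocked_by=NULL -> NULL
  - ticket 6 (Stale cache): blocked_by=3 -> Bad redirect
  - ticket 7 (Login fails): blocked_by=NULL -> NULL
  - ticket 8 (Slow page load): blocked_by=6 -> Stale cache

SQL:
SELECT a.title, b.name AS agent, c.title AS blocked_by
FROM tickets a
LEFT JOIN agents b ON a.agent_id = b.id
LEFT JOIN tickets c ON a.blocked_by = c.id

Result:
title          | agent | blocked_by  
---------------+-------+-------------
Off by one     | Grace | NULL        
Broken link    | Bob   | NULL        
Bad redirect   | Bob   | Off by one  
Missing icon   | NULL  | NULL        
Timeout error  | NULL  | NULL        
Stale cache    | Wendy | Bad redirect
Login fails    | Grace | NULL        
Slow page load | Sam   | Stale cache 


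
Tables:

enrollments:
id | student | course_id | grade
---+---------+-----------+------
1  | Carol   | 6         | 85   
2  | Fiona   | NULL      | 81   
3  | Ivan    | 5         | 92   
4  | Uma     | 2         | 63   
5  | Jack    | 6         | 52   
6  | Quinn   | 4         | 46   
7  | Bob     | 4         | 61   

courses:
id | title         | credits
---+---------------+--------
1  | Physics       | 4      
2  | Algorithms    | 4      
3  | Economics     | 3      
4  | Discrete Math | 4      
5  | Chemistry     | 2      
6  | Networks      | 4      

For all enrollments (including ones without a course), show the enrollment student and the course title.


LEFT JOIN keeps every row from enrollments (the left table); where course_id has no match in courses, the course columns become NULL. Walk through each enrollment:
  - enrollment 1 (Carol): course_id=6 -> matches Networks
  - enrollment 2 (Fiona): course_id=NULL, no match -> kept with NULL
  - enrollment 3 (Ivan): course_id=5 -> matches Chemistry
  - enrollment 4 (Uma): course_id=2 -> matches Algorithms
  - enrollment 5 (Jack): course_id=6 -> matches Networks
  - enrollment 6 (Quinn): course_id=4 -> matches Discrete Math
  - enrollment 7 (Bob): course_id=4 -> matches Discrete Math
All 7 rows appear; 1 has NULL course.

SQL:
SELECT a.student, b.title AS course
FROM enrollments a
LEFT JOIN courses b ON a.course_id = b.id

Result:
student | course       
--------+--------------
Carol   | Networks     
Fiona   | NULL         
Ivan    | Chemistry    
Uma     | Algorithms   
Jack    | Networks     
Quinn   | Discrete Math
Bob     | Discrete Math


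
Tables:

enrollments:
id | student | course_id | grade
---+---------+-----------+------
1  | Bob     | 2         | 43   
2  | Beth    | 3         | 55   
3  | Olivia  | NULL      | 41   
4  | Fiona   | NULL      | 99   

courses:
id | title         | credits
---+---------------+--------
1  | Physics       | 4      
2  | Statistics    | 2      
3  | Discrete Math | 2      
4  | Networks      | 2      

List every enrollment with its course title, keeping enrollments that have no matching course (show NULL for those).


LEFT JOIN keeps every row from enrollments (the left table); where course_id has no match in courses, the course columns become NULL. Walk through each enrollment:
  - enrollment 1 (Bob): course_id=2 -> matches Statistics
  - enrollment 2 (Beth): course_id=3 -> matches Discrete Math
  - enrollment 3 (Olivia): course_id=NULL, no match -> kept with NULL
  - enrollment 4 (Fiona): course_id=NULL, no match -> kept with NULL
All 4 rows appear; 2 have NULL course.

SQL:
SELECT a.student, b.title AS course
FROM enrollments a
LEFT JOIN courses b ON a.course_id = b.id

Result:
student | course       
--------+--------------
Bob     | Statistics   
Beth    | Discrete Math
Olivia  | NULL         
Fiona   | NULL         


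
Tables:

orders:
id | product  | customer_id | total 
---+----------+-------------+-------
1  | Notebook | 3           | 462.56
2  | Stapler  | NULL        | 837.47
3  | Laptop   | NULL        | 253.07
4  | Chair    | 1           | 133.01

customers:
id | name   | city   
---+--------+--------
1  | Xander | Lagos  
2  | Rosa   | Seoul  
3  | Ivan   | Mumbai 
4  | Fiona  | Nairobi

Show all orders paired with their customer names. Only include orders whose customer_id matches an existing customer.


INNER JOIN keeps only orders rows whose customer_id matches an id in customers. Walk through each order:
  - order 1 (Notebook): customer_id=3 -> matches Ivan
  - order 2 (Stapler): customer_id=NULL, no match -> dropped
  - order 3 (Laptop): customer_id=NULL, no match -> dropped
  - order 4 (Chair): customer_id=1 -> matches Xander
So 2 of 4 rows are dropped.

SQL:
SELECT a.product, b.name AS customer
FROM orders a
INNER JOIN customers b ON a.customer_id = b.id

Result:
product  | customer
---------+---------
Notebook | Ivan    
Chair    | Xander  


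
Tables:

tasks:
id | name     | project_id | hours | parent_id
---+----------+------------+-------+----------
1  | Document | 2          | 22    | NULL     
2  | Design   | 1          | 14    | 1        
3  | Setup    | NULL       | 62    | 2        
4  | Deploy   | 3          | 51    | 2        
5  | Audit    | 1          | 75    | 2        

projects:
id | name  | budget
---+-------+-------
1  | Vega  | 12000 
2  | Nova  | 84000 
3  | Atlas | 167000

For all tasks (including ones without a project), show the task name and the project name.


LEFT JOIN keeps every row from tasks (the left table); where project_id has no match in projects, the project columns become NULL. Walk through each task:
  - task 1 (Document): project_id=2 -> matches Nova
  - task 2 (Design): project_id=1 -> matches Vega
  - task 3 (Setup): project_id=NULL, no match -> kept with NULL
  - task 4 (Deploy): project_id=3 -> matches Atlas
  - task 5 (Audit): project_id=1 -> matches Vega
All 5 rows appear; 1 has NULL project.

SQL:
SELECT a.name, b.name AS project
FROM tasks a
LEFT JOIN projects b ON a.project_id = b.id

Result:
name     | project
---------+--------
Document | Nova   
Design   | Vega   
Setup    | NULL   
Deploy   | Atlas  
Audit    | Vega   


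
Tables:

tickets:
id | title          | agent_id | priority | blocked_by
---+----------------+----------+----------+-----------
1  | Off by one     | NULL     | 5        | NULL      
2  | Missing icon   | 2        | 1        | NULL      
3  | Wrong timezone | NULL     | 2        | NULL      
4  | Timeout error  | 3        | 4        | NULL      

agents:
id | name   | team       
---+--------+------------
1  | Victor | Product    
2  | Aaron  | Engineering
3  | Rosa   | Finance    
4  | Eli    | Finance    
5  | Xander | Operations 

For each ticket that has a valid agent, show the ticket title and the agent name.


INNER JOIN keeps only tickets rows whose agent_id matches an id in agents. Walk through each ticket:
  - ticket 1 (Off by one): agent_id=NULL, no match -> dropped
  - ticket 2 (Missing icon): agent_id=2 -> matches Aaron
  - ticket 3 (Wrong timezone): agent_id=NULL, no match -> dropped
  - ticket 4 (Timeout error): agent_id=3 -> matches Rosa
So 2 of 4 rows are dropped.

SQL:
SELECT a.title, b.name AS agent
FROM tickets a
INNER JOIN agents b ON a.agent_id = b.id

Result:
title         | agent
--------------+------
Missing icon  | Aaron
Timeout error | Rosa 


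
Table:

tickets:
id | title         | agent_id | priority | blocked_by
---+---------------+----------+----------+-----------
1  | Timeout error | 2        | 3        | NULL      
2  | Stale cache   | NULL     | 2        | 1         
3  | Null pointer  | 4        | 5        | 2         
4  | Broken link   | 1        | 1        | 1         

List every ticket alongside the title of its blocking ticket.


This is a self-join: tickets is joined to a second copy of itself, matching each row's blocked_by to another row's id. Use LEFT JOIN so rows with blocked_by=NULL are kept.
  - ticket 1 (Timeout error): blocked_by=NULL -> NULL
  - ticket 2 (Stale cache): blocked_by=1 -> Timeout error
  - ticket 3 (Null pointer): blocked_by=2 -> Stale cache
  - ticket 4 (Broken link): blocked_by=1 -> Timeout error

SQL:
SELECT a.title AS item, b.title AS blocked_by
FROM tickets a
LEFT JOIN tickets b ON a.blocked_by = b.id

Result:
item          | blocked_by   
--------------+--------------
Timeout error | NULL         
Stale cache   | Timeout error
Null pointer  | Stale cache  
Broken link   | Timeout error


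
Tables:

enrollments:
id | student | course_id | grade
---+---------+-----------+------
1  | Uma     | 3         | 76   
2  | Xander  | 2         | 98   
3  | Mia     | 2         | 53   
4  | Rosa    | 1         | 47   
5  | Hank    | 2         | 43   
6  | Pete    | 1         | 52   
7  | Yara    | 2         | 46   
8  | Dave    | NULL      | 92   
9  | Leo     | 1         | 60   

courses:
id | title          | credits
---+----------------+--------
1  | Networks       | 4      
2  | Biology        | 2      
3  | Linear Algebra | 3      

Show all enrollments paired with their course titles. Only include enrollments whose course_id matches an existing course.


INNER JOIN keeps only enrollments rows whose course_id matches an id in courses. Walk through each enrollment:
  - enrollment 1 (Uma): course_id=3 -> matches Linear Algebra
  - enrollment 2 (Xander): course_id=2 -> matches Biology
  - enrollment 3 (Mia): course_id=2 -> matches Biology
  - enrollment 4 (Rosa): course_id=1 -> matches Networks
  - enrollment 5 (Hank): course_id=2 -> matches Biology
  - enrollment 6 (Pete): course_id=1 -> matches Networks
  - enrollment 7 (Yara): course_id=2 -> matches Biology
  - enrollment 8 (Dave): course_id=NULL, no match -> dropped
  - enrollment 9 (Leo): course_id=1 -> matches Networks
So 1 of 9 rows is dropped.

SQL:
SELECT a.student, b.title AS course
FROM enrollments a
INNER JOIN courses b ON a.course_id = b.id

Result:
student | course        
--------+---------------
Uma     | Linear Algebra
Xander  | Biology       
Mia     | Biology       
Rosa    | Networks      
Hank    | Biology       
Pete    | Networks      
Yara    | Biology       
Leo     | Networks      


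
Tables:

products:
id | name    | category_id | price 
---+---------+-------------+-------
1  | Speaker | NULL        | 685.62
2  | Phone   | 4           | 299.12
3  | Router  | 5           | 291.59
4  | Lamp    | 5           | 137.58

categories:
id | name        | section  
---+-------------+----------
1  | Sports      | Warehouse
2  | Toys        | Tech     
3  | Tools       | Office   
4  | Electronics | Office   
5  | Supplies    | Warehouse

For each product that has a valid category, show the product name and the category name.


INNER JOIN keeps only products rows whose category_id matches an id in categories. Walk through each product:
  - product 1 (Speaker): category_id=NULL, no match -> dropped
  - product 2 (Phone): category_id=4 -> matches Electronics
  - product 3 (Router): category_id=5 -> matches Supplies
  - product 4 (Lamp): category_id=5 -> matches Supplies
So 1 of 4 rows is dropped.

SQL:
SELECT a.name, b.name AS category
FROM products a
INNER JOIN categories b ON a.category_id = b.id

Result:
name   | category   
-------+------------
Phone  | Electronics
Router | Supplies   
Lamp   | Supplies   


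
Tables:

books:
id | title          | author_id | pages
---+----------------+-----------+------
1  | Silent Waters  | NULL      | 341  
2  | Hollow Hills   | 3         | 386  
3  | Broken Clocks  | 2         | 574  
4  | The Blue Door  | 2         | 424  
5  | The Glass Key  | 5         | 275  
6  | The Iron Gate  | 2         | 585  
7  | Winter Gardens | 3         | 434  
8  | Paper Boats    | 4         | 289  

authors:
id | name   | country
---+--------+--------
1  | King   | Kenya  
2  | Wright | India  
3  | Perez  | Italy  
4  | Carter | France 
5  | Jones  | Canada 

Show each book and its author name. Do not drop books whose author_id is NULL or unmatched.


LEFT JOIN keeps every row from books (the left table); where author_id has no match in authors, the author columns become NULL. Walk through each book:
  - book 1 (Silent Waters): author_id=NULL, no match -> kept with NULL
  - book 2 (Hollow Hills): author_id=3 -> matches Perez
  - book 3 (Broken Clocks): author_id=2 -> matches Wright
  - book 4 (The Blue Door): author_id=2 -> matches Wright
  - book 5 (The Glass Key): author_id=5 -> matches Jones
  - book 6 (The Iron Gate): author_id=2 -> matches Wright
  - book 7 (Winter Gardens): author_id=3 -> matches Perez
  - book 8 (Paper Boats): author_id=4 -> matches Carter
All 8 rows appear; 1 has NULL author.

SQL:
SELECT a.title, b.name AS author
FROM books a
LEFT JOIN authors b ON a.author_id = b.id

Result:
title          | author
---------------+-------
Silent Waters  | NULL  
Hollow Hills   | Perez 
Broken Clocks  | Wright
The Blue Door  | Wright
The Glass Key  | Jones 
The Iron Gate  | Wright
Winter Gardens | Perez 
Paper Boats    | Carter


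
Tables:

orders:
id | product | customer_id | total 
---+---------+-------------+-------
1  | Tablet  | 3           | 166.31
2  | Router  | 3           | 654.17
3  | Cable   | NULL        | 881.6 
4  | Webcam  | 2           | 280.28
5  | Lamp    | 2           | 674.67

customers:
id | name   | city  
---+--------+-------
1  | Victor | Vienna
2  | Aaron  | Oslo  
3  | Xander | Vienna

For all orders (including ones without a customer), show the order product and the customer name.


LEFT JOIN keeps every row from orders (the left table); where customer_id has no match in customers, the customer columns become NULL. Walk through each order:
  - order 1 (Tablet): customer_id=3 -> matches Xander
  - order 2 (Router): customer_id=3 -> matches Xander
  - order 3 (Cable): customer_id=NULL, no match -> kept with NULL
  - order 4 (Webcam): customer_id=2 -> matches Aaron
  - order 5 (Lamp): customer_id=2 -> matches Aaron
All 5 rows appear; 1 has NULL customer.

SQL:
SELECT a.product, b.name AS customer
FROM orders a
LEFT JOIN customers b ON a.customer_id = b.id

Result:
product | customer
--------+---------
Tablet  | Xander  
Router  | Xander  
Cable   | NULL    
Webcam  | Aaron   
Lamp    | Aaron   


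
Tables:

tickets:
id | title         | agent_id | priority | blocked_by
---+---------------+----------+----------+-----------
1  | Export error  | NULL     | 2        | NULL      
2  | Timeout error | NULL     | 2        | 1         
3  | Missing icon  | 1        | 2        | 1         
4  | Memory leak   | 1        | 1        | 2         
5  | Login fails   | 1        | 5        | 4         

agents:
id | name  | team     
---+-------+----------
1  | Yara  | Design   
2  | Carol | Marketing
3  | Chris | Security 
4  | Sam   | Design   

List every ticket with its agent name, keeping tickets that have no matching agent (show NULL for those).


LEFT JOIN keeps every row from tickets (the left table); where agent_id has no match in agents, the agent columns become NULL. Walk through each ticket:
  - ticket 1 (Export error): agent_id=NULL, no match -> kept with NULL
  - ticket 2 (Timeout error): agent_id=NULL, no match -> kept with NULL
  - ticket 3 (Missing icon): agent_id=1 -> matches Yara
  - ticket 4 (Memory leak): agent_id=1 -> matches Yara
  - ticket 5 (Login fails): agent_id=1 -> matches Yara
All 5 rows appear; 2 have NULL agent.

SQL:
SELECT a.title, b.name AS agent
FROM tickets a
LEFT JOIN agents b ON a.agent_id = b.id

Result:
title         | agent
--------------+------
Export error  | NULL 
Timeout error | NULL 
Missing icon  | Yara 
Memory leak   | Yara 
Login fails   | Yara 


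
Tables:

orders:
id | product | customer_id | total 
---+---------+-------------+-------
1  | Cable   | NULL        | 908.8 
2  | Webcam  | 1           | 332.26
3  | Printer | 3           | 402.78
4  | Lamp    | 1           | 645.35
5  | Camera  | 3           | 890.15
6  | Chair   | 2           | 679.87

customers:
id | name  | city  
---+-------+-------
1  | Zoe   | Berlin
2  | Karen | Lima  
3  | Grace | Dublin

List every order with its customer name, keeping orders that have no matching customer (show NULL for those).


LEFT JOIN keeps every row from orders (the left table); where customer_id has no match in customers, the customer columns become NULL. Walk through each order:
  - order 1 (Cable): customer_id=NULL, no match -> kept with NULL
  - order 2 (Webcam): customer_id=1 -> matches Zoe
  - order 3 (Printer): customer_id=3 -> matches Grace
  - order 4 (Lamp): customer_id=1 -> matches Zoe
  - order 5 (Camera): customer_id=3 -> matches Grace
  - order 6 (Chair): customer_id=2 -> matches Karen
All 6 rows appear; 1 has NULL customer.

SQL:
SELECT a.product, b.name AS customer
FROM orders a
LEFT JOIN customers b ON a.customer_id = b.id

Result:
product | customer
--------+---------
Cable   | NULL    
Webcam  | Zoe     
Printer | Grace   
Lamp    | Zoe     
Camera  | Grace   
Chair   | Karen   


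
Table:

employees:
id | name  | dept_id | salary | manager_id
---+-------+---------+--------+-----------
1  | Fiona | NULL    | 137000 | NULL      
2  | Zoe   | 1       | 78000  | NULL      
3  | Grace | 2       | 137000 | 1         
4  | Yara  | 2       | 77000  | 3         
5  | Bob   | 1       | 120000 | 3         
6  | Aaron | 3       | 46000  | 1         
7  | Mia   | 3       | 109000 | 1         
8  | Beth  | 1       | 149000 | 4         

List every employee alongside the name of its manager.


This is a self-join: employees is joined to a second copy of itself, matching each row's manager_id to another row's id. Use LEFT JOIN so rows with manager_id=NULL are kept.
  - employee 1 (Fiona): manager_id=NULL -> NULL
  - employee 2 (Zoe): manager_id=NULL -> NULL
  - employee 3 (Grace): manager_id=1 -> Fiona
  - employee 4 (Yara): manager_id=3 -> Grace
  - employee 5 (Bob): manager_id=3 -> Grace
  - employee 6 (Aaron): manager_id=1 -> Fiona
  - employee 7 (Mia): manager_id=1 -> Fiona
  - employee 8 (Beth): manager_id=4 -> Yara

SQL:
SELECT a.name AS item, b.name AS manager
FROM employees a
LEFT JOIN employees b ON a.manager_id = b.id

Result:
item  | manager
------+--------
Fiona | NULL   
Zoe   | NULL   
Grace | Fiona  
Yara  | Grace  
Bob   | Grace  
Aaron | Fiona  
Mia   | Fiona  
Beth  | Yara   


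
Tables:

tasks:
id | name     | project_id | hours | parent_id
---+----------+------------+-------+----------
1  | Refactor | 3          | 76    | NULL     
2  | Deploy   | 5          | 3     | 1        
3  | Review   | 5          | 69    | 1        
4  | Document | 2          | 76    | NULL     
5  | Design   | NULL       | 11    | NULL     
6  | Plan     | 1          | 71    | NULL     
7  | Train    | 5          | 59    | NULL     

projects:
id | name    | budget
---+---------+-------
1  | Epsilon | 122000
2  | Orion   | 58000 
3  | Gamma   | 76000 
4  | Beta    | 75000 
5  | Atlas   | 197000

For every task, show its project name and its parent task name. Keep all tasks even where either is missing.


Two LEFT JOINs from the same base table tasks: one to projects via project_id, one to tasks itself via parent_id. Both are LEFT so every task is preserved.
Match against projects:
  - task 1 (Refactor): project_id=3 -> matches Gamma
  - task 2 (Deploy): project_id=5 -> matches Atlas
  - task 3 (Review): project_id=5 -> matches Atlas
  - task 4 (Document): project_id=2 -> matches Orion
  - task 5 (Design): project_id=NULL, no match -> kept with NULL
  - task 6 (Plan): project_id=1 -> matches Epsilon
  - task 7 (Train): project_id=5 -> matches Atlas
Match against tasks (self):
  - task 1 (Refactor): parent_id=NULL -> NULL
  - task 2 (Deploy): parent_id=1 -> Refactor
  - task 3 (Review): parent_id=1 -> Refactor
  - task 4 (Document): parent_id=NULL -> NULL
  - task 5 (Design): parent_id=NULL -> NULL
  - task 6 (Plan): parent_id=NULL -> NULL
  - task 7 (Train): parent_id=NULL -> NULL

SQL:
SELECT a.name, b.name AS project, c.name AS parent
FROM tasks a
LEFT JOIN projects b ON a.project_id = b.id
LEFT JOIN tasks c ON a.parent_id = c.id

Result:
name     | project | parent  
---------+---------+---------
Refactor | Gamma   | NULL    
Deploy   | Atlas   | Refactor
Review   | Atlas   | Refactor
Document | Orion   | NULL    
Design   | NULL    | NULL    
Plan     | Epsilon | NULL    
Train    | Atlas   | NULL    


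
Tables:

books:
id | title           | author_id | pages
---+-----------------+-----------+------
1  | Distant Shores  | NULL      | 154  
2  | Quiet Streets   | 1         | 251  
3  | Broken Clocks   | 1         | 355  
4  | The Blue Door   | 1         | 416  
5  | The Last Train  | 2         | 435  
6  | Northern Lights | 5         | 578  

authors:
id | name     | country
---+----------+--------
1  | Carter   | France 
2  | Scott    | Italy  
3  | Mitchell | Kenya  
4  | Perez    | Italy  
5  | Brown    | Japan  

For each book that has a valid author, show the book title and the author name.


INNER JOIN keeps only books rows whose author_id matches an id in authors. Walk through each book:
  - book 1 (Distant Shores): author_id=NULL, no match -> dropped
  - book 2 (Quiet Streets): author_id=1 -> matches Carter
  - book 3 (Broken Clocks): author_id=1 -> matches Carter
  - book 4 (The Blue Door): author_id=1 -> matches Carter
  - book 5 (The Last Train): author_id=2 -> matches Scott
  - book 6 (Northern Lights): author_id=5 -> matches Brown
So 1 of 6 rows is dropped.

SQL:
SELECT a.title, b.name AS author
FROM books a
INNER JOIN authors b ON a.author_id = b.id

Result:
title           | author
----------------+-------
Quiet Streets   | Carter
Broken Clocks   | Carter
The Blue Door   | Carter
The Last Train  | Scott 
Northern Lights | Brown 


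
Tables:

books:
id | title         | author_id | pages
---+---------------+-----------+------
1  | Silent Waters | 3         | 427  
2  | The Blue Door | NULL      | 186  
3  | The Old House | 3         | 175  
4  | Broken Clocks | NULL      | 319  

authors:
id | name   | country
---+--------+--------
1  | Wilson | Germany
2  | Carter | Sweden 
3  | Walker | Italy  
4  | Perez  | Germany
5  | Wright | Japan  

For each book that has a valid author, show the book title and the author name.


INNER JOIN keeps only books rows whose author_id matches an id in authors. Walk through each book:
  - book 1 (Silent Waters): author_id=3 -> matches Walker
  - book 2 (The Blue Door): author_id=NULL, no match -> dropped
  - book 3 (The Old House): author_id=3 -> matches Walker
  - book 4 (Broken Clocks): author_id=NULL, no match -> dropped
So 2 of 4 rows are dropped.

SQL:
SELECT a.title, b.name AS author
FROM books a
INNER JOIN authors b ON a.author_id = b.id

Result:
title         | author
--------------+-------
Silent Waters | Walker
The Old House | Walker


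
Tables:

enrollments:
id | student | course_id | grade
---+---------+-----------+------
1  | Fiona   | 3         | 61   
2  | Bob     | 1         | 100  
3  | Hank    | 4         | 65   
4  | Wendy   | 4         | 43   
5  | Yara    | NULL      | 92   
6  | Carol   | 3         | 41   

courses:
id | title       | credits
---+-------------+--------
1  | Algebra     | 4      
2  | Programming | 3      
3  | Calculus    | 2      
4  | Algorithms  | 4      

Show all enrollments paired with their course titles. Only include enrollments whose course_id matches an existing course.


INNER JOIN keeps only enrollments rows whose course_id matches an id in courses. Walk through each enrollment:
  - enrollment 1 (Fiona): course_id=3 -> matches Calculus
  - enrollment 2 (Bob): course_id=1 -> matches Algebra
  - enrollment 3 (Hank): course_id=4 -> matches Algorithms
  - enrollment 4 (Wendy): course_id=4 -> matches Algorithms
  - enrollment 5 (Yara): course_id=NULL, no match -> dropped
  - enrollment 6 (Carol): course_id=3 -> matches Calculus
So 1 of 6 rows is dropped.

SQL:
SELECT a.student, b.title AS course
FROM enrollments a
INNER JOIN courses b ON a.course_id = b.id

Result:
student | course    
--------+-----------
Fiona   | Calculus  
Bob     | Algebra   
Hank    | Algorithms
Wendy   | Algorithms
Carol   | Calculus  


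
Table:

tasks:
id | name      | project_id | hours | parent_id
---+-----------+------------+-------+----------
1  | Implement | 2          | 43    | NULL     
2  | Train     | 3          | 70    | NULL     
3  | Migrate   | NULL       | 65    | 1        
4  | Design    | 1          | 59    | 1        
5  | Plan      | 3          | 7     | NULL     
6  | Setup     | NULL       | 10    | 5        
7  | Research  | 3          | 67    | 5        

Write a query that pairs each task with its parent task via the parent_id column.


This is a self-join: tasks is joined to a second copy of itself, matching each row's parent_id to another row's id. Use LEFT JOIN so rows with parent_id=NULL are kept.
  - task 1 (Implement): parent_id=NULL -> NULL
  - task 2 (Train): parent_id=NULL -> NULL
  - task 3 (Migrate): parent_id=1 -> Implement
  - task 4 (Design): parent_id=1 -> Implement
  - task 5 (Plan): parent_id=NULL -> NULL
  - task 6 (Setup): parent_id=5 -> Plan
  - task 7 (Research): parent_id=5 -> Plan

SQL:
SELECT a.name AS item, b.name AS parent
FROM tasks a
LEFT JOIN tasks b ON a.parent_id = b.id

Result:
item      | parent   
----------+----------
Implement | NULL     
Train     | NULL     
Migrate   | Implement
Design    | Implement
Plan      | NULL     
Setup     | Plan     
Research  | Plan     


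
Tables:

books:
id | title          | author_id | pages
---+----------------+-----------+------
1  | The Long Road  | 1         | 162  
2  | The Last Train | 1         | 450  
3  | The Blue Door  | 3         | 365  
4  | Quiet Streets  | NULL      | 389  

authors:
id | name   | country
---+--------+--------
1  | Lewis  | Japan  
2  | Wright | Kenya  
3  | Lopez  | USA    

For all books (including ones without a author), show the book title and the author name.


LEFT JOIN keeps every row from books (the left table); where author_id has no match in authors, the author columns become NULL. Walk through each book:
  - book 1 (The Long Road): author_id=1 -> matches Lewis
  - book 2 (The Last Train): author_id=1 -> matches Lewis
  - book 3 (The Blue Door): author_id=3 -> matches Lopez
  - book 4 (Quiet Streets): author_id=NULL, no match -> kept with NULL
All 4 rows appear; 1 has NULL author.

SQL:
SELECT a.title, b.name AS author
FROM books a
LEFT JOIN authors b ON a.author_id = b.id

Result:
title          | author
---------------+-------
The Long Road  | Lewis 
The Last Train | Lewis 
The Blue Door  | Lopez 
Quiet Streets  | NULL  


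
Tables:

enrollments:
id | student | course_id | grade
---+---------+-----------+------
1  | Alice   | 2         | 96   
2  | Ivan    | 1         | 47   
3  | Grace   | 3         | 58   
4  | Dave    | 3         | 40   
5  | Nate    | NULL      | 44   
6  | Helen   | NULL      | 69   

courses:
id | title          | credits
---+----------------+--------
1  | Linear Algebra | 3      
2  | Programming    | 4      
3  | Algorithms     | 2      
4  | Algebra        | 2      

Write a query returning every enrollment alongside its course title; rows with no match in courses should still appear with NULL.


LEFT JOIN keeps every row from enrollments (the left table); where course_id has no match in courses, the course columns become NULL. Walk through each enrollment:
  - enrollment 1 (Alice): course_id=2 -> matches Programming
  - enrollment 2 (Ivan): course_id=1 -> matches Linear Algebra
  - enrollment 3 (Grace): course_id=3 -> matches Algorithms
  - enrollment 4 (Dave): course_id=3 -> matches Algorithms
  - enrollment 5 (Nate): course_id=NULL, no match -> kept with NULL
  - enrollment 6 (Helen): course_id=NULL, no match -> kept with NULL
All 6 rows appear; 2 have NULL course.

SQL:
SELECT a.student, b.title AS course
FROM enrollments a
LEFT JOIN courses b ON a.course_id = b.id

Result:
student | course        
--------+---------------
Alice   | Programming   
Ivan    | Linear Algebra
Grace   | Algorithms    
Dave    | Algorithms    
Nate    | NULL          
Helen   | NULL          


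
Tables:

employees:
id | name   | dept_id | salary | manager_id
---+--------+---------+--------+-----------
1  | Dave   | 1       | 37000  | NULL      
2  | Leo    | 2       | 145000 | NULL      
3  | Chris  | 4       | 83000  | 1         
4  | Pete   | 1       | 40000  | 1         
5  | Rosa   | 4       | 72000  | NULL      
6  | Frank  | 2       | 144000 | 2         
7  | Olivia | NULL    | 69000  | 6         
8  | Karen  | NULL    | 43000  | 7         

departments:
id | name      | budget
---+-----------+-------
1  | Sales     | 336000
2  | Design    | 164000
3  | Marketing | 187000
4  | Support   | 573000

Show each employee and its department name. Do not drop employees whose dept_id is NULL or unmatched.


LEFT JOIN keeps every row from employees (the left table); where dept_id has no match in departments, the department columns become NULL. Walk through each employee:
  - employee 1 (Dave): dept_id=1 -> matches Sales
  - employee 2 (Leo): dept_id=2 -> matches Design
  - employee 3 (Chris): dept_id=4 -> matches Support
  - employee 4 (Pete): dept_id=1 -> matches Sales
  - employee 5 (Rosa): dept_id=4 -> matches Support
  - employee 6 (Frank): dept_id=2 -> matches Design
  - employee 7 (Olivia): dept_id=NULL, no match -> kept with NULL
  - employee 8 (Karen): dept_id=NULL, no match -> kept with NULL
All 8 rows appear; 2 have NULL department.

SQL:
SELECT a.name, b.name AS department
FROM employees a
LEFT JOIN departments b ON a.dept_id = b.id

Result:
name   | department
-------+-----------
Dave   | Sales     
Leo    | Design    
Chris  | Support   
Pete   | Sales     
Rosa   | Support   
Frank  | Design    
Olivia | NULL      
Karen  | NULL      


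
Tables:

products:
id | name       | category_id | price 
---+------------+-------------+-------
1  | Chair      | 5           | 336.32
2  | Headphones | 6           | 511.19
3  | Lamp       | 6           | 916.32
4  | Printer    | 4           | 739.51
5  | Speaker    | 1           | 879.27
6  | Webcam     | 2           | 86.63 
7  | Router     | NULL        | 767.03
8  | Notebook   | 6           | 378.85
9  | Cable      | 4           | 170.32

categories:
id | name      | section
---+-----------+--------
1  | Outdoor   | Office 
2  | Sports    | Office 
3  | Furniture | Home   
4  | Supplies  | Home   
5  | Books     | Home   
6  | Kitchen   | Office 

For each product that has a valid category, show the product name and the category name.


INNER JOIN keeps only products rows whose category_id matches an id in categories. Walk through each product:
  - product 1 (Chair): category_id=5 -> matches Books
  - product 2 (Headphones): category_id=6 -> matches Kitchen
  - product 3 (Lamp): category_id=6 -> matches Kitchen
  - product 4 (Printer): category_id=4 -> matches Supplies
  - product 5 (Speaker): category_id=1 -> matches Outdoor
  - product 6 (Webcam): category_id=2 -> matches Sports
  - product 7 (Router): category_id=NULL, no match -> dropped
  - product 8 (Notebook): category_id=6 -> matches Kitchen
  - product 9 (Cable): category_id=4 -> matches Supplies
So 1 of 9 rows is dropped.

SQL:
SELECT a.name, b.name AS category
FROM products a
INNER JOIN categories b ON a.category_id = b.id

Result:
name       | category
-----------+---------
Chair      | Books   
Headphones | Kitchen 
Lamp       | Kitchen 
Printer    | Supplies
Speaker    | Outdoor 
Webcam     | Sports  
Notebook   | Kitchen 
Cable      | Supplies
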